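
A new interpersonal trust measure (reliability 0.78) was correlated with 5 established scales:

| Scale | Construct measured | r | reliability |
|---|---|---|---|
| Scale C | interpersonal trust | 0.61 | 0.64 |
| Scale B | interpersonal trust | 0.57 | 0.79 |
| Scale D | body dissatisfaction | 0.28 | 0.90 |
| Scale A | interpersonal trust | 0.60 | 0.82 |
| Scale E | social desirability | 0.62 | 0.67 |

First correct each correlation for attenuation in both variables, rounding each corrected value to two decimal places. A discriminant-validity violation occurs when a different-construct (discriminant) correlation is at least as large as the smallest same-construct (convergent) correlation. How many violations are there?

1

Disattenuated r (r / √(r_scale · r_new)):
  Scale C (conv): 0.61 / √(0.64·0.78) = 0.86
  Scale B (conv): 0.57 / √(0.79·0.78) = 0.73
  Scale D (disc): 0.28 / √(0.90·0.78) = 0.33
  Scale A (conv): 0.60 / √(0.82·0.78) = 0.75
  Scale E (disc): 0.62 / √(0.67·0.78) = 0.86
Smallest convergent = 0.73. Discriminant values: 0.33, 0.86; count ≥ 0.73 → 1.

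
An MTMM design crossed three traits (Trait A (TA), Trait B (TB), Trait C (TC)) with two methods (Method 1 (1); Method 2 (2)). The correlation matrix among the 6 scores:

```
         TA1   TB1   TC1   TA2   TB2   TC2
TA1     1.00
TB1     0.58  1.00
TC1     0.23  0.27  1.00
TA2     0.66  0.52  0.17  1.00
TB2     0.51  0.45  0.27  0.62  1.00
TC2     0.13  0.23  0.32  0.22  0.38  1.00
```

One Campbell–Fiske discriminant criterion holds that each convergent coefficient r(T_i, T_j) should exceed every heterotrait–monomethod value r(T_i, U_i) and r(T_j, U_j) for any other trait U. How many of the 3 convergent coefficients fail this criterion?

2

Each convergent coefficient versus the relevant comparison correlations:
TA (methods 1·2): 0.66 vs {0.58, 0.62, 0.23, 0.22} → pass.
TB (methods 1·2): 0.45 vs {0.58, 0.62, 0.27, 0.38} → fail.
TC (methods 1·2): 0.32 vs {0.23, 0.22, 0.27, 0.38} → fail.
2 of 3 fail.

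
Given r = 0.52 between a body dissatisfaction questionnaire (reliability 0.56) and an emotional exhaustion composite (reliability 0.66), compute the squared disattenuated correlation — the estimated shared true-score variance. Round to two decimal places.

Disattenuated r = 0.52 / √(0.56 × 0.66) = 0.52 / 0.6079 = 0.8554.
Shared true-score variance = 0.8554² = 0.7317 ≈ 0.73.

0.73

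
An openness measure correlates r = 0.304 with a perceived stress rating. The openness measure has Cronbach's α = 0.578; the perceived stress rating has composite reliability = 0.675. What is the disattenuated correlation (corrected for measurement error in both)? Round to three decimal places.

0.487

r_true = r_obs / √(r_xx · r_yy) = 0.304 / √(0.578 × 0.675) = 0.304 / √0.390150 = 0.304 / 0.6246 ≈ 0.487.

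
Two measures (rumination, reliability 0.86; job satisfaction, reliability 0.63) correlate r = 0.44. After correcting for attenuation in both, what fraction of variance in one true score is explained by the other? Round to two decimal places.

0.36

Disattenuated r = 0.44 / √(0.86 × 0.63) = 0.44 / 0.7361 = 0.5977.
Shared true-score variance = 0.5977² = 0.3572 ≈ 0.36.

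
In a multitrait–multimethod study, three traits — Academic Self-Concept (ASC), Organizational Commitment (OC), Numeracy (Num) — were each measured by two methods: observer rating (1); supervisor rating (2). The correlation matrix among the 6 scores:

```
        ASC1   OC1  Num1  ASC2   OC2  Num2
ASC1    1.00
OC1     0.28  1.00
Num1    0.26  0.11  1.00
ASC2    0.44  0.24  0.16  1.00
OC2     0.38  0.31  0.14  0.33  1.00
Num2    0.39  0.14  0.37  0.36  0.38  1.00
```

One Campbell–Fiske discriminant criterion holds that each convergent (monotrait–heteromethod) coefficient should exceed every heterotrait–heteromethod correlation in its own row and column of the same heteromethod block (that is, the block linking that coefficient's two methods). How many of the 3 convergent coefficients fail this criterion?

Convergent coefficients and their comparison sets:
ASC (methods 1·2): 0.44 vs {0.38, 0.24, 0.39, 0.16} → pass.
OC (methods 1·2): 0.31 vs {0.24, 0.38, 0.14, 0.14} → fail.
Num (methods 1·2): 0.37 vs {0.16, 0.39, 0.14, 0.14} → fail.
2 of 3 fail.

2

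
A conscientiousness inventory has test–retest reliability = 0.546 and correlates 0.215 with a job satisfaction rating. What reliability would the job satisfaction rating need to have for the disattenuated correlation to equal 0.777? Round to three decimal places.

r_true = r_obs / √(r_xx · r_yy) ⇒ 0.777 = 0.215 / √(0.546 · r_yy).
√(0.546 · r_yy) = 0.215 / 0.777 = 0.2767; 0.546 · r_yy = 0.0766; r_yy = 0.0766 / 0.546 ≈ 0.140.

0.140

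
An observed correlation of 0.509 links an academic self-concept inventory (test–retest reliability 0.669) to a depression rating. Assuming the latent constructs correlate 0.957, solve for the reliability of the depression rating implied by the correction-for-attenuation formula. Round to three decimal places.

r_true = r_obs / √(r_xx · r_yy) ⇒ 0.957 = 0.509 / √(0.669 · r_yy).
√(0.669 · r_yy) = 0.509 / 0.957 = 0.5319; 0.669 · r_yy = 0.2829; r_yy = 0.2829 / 0.669 ≈ 0.423.

0.423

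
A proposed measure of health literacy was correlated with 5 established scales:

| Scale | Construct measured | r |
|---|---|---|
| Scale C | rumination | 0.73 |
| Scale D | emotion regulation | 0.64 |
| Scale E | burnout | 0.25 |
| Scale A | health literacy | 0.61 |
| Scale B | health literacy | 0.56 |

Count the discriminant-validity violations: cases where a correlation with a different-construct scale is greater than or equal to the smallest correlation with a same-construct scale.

Convergent (same construct = health literacy): Scale A, Scale B.
Smallest convergent = 0.56. Discriminant values: 0.73, 0.64, 0.25; count ≥ 0.56 → 2.

2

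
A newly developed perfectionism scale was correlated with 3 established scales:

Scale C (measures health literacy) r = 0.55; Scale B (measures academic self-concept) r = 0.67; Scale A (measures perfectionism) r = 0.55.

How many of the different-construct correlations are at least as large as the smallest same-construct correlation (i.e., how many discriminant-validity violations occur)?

2

Convergent (same construct = perfectionism): Scale A.
Smallest convergent = 0.55. Discriminant values: 0.55, 0.67; count ≥ 0.55 → 2.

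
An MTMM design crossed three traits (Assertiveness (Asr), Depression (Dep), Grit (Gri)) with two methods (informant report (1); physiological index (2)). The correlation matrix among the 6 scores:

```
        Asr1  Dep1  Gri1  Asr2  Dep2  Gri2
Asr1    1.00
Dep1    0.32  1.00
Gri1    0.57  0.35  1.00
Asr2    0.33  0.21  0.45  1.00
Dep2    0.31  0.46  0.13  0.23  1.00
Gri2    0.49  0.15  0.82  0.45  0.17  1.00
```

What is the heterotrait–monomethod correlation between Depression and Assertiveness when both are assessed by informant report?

Different traits, same method: r(Dep1, Asr1) = 0.32.

0.32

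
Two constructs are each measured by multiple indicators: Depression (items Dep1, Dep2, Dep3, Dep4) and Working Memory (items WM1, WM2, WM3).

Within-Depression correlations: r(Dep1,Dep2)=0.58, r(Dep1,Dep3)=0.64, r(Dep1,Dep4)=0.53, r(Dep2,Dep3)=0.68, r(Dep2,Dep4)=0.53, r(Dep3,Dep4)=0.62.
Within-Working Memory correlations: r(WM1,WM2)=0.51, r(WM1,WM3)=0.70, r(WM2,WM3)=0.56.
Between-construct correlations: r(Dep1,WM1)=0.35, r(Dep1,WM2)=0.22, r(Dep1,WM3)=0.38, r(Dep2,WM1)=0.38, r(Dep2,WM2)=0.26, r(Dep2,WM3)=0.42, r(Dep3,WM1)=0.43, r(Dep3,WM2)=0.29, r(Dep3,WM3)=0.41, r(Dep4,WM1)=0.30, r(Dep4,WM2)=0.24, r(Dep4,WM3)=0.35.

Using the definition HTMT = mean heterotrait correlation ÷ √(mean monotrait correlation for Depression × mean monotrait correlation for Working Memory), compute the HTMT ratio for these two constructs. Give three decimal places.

Mean between = 4.03/12 = 0.3358.
Mean within-Dep = 3.58/6 = 0.5967; mean within-WM = 1.77/3 = 0.5900.
Geometric mean = √(0.5967 × 0.5900) = 0.5933.
HTMT = 0.3358 / 0.5933 = 0.566.

0.566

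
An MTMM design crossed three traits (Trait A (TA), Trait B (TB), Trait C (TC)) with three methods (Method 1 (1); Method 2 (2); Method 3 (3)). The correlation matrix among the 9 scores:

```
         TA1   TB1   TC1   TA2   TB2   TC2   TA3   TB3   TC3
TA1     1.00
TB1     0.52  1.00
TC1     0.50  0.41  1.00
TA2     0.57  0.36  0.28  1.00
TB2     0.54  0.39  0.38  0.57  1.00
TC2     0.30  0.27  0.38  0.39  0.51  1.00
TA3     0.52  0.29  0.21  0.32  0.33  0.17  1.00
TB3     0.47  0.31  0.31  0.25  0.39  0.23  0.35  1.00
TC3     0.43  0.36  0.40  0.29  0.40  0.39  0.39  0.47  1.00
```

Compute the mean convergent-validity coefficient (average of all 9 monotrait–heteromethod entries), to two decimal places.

0.41

Convergent values: 0.57, 0.52, 0.32, 0.39, 0.31, 0.39, 0.38, 0.40, 0.39; mean = 3.67/9 = 0.41.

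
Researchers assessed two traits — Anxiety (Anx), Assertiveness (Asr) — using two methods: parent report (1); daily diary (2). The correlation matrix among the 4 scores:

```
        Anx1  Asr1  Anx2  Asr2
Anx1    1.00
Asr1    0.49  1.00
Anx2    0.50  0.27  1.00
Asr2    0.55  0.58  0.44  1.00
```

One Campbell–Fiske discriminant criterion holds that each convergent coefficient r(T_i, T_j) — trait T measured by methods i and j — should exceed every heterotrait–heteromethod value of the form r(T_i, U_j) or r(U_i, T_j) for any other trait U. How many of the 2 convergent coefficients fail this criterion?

Each convergent coefficient versus the relevant comparison correlations:
Anx (methods 1·2): 0.50 vs {0.55, 0.27} → fail.
Asr (methods 1·2): 0.58 vs {0.27, 0.55} → pass.
1 of 2 fail.

1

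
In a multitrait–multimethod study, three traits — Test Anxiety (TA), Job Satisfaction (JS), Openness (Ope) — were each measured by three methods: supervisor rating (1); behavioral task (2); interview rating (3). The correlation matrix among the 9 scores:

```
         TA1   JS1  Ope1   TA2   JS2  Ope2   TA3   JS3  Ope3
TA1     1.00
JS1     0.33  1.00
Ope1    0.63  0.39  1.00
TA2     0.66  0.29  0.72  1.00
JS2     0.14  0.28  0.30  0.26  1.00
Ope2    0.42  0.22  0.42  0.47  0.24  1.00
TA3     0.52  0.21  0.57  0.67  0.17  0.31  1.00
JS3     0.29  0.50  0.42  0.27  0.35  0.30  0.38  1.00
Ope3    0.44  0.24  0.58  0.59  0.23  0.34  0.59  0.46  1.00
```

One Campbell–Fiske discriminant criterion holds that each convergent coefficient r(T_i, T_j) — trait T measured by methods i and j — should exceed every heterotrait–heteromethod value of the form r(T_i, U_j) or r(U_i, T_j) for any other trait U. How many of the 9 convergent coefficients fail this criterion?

5

Convergent coefficients and their comparison sets:
TA (methods 1·2): 0.66 vs {0.14, 0.29, 0.42, 0.72} → fail.
TA (methods 1·3): 0.52 vs {0.29, 0.21, 0.44, 0.57} → fail.
TA (methods 2·3): 0.67 vs {0.27, 0.17, 0.59, 0.31} → pass.
JS (methods 1·2): 0.28 vs {0.29, 0.14, 0.22, 0.30} → fail.
JS (methods 1·3): 0.50 vs {0.21, 0.29, 0.24, 0.42} → pass.
JS (methods 2·3): 0.35 vs {0.17, 0.27, 0.23, 0.30} → pass.
Ope (methods 1·2): 0.42 vs {0.72, 0.42, 0.30, 0.22} → fail.
Ope (methods 1·3): 0.58 vs {0.57, 0.44, 0.42, 0.24} → pass.
Ope (methods 2·3): 0.34 vs {0.31, 0.59, 0.30, 0.23} → fail.
5 of 9 fail.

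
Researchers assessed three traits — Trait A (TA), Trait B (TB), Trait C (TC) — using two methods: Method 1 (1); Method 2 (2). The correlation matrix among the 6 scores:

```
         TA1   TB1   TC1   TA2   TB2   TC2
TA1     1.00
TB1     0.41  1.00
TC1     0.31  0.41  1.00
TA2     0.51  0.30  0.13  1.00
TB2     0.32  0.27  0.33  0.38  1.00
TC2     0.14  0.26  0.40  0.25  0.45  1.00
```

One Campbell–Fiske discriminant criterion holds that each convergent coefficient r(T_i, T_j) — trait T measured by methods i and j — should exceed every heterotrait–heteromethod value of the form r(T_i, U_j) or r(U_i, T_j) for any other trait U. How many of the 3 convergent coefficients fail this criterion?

Checking each validity diagonal entry against its comparison values:
TA (methods 1·2): 0.51 vs {0.32, 0.30, 0.14, 0.13} → pass.
TB (methods 1·2): 0.27 vs {0.30, 0.32, 0.26, 0.33} → fail.
TC (methods 1·2): 0.40 vs {0.13, 0.14, 0.33, 0.26} → pass.
1 of 3 fail.

1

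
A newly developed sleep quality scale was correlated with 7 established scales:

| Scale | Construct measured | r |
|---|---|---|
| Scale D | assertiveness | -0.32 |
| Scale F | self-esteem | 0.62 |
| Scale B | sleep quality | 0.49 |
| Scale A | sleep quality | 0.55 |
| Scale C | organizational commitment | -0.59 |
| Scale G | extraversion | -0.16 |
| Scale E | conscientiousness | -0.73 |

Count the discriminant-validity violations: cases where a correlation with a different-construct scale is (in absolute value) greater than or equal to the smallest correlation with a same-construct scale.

Convergent (same construct = sleep quality): Scale B, Scale A.
Smallest convergent = 0.49. Discriminant |r|: 0.32, 0.62, 0.59, 0.16, 0.73; count ≥ 0.49 → 3.

3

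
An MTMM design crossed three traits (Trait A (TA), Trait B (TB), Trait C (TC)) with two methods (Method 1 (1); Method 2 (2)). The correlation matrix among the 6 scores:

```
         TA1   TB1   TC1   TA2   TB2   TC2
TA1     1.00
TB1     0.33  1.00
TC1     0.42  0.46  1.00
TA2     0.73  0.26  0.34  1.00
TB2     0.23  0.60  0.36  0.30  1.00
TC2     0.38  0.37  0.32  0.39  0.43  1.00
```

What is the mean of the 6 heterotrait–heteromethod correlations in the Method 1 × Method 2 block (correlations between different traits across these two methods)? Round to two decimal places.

HTHM values (method 1 × method 2): 0.23, 0.38, 0.26, 0.37, 0.34, 0.36; mean = 1.94/6 = 0.32.

0.32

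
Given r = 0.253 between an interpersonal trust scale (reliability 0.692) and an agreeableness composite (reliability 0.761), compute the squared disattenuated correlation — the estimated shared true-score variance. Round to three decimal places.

0.122

Disattenuated r = 0.253 / √(0.692 × 0.761) = 0.253 / 0.7257 = 0.3486.
Shared true-score variance = 0.3486² = 0.1215 ≈ 0.122.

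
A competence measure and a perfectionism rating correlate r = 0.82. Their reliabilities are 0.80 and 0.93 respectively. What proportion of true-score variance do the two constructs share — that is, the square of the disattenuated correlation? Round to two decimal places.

Disattenuated r = 0.82 / √(0.80 × 0.93) = 0.82 / 0.8626 = 0.9506.
Shared true-score variance = 0.9506² = 0.9036 ≈ 0.90.

0.90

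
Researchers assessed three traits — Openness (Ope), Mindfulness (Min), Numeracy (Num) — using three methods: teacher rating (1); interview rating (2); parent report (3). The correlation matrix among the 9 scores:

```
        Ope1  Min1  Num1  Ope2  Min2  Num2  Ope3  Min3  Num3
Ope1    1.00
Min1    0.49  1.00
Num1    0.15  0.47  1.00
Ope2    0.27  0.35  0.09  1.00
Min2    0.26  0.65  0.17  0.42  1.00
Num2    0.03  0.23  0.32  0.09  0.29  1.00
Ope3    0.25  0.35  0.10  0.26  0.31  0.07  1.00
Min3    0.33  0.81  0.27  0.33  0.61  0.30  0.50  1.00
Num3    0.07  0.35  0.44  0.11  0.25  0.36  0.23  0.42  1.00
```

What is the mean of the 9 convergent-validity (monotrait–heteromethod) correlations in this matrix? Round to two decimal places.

Convergent values: 0.27, 0.25, 0.26, 0.65, 0.81, 0.61, 0.32, 0.44, 0.36; mean = 3.97/9 = 0.44.

0.44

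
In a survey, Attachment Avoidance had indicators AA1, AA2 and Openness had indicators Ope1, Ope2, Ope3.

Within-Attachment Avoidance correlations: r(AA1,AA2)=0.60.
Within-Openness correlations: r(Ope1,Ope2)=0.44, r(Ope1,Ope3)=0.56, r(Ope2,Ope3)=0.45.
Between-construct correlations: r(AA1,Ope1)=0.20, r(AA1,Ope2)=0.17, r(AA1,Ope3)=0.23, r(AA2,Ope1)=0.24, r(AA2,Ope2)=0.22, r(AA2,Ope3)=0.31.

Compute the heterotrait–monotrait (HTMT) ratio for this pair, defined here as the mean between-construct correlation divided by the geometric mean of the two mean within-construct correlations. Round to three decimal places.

0.424

Mean heterotrait r = 1.37/6 = 0.2283.
Mean within-AA = 0.60/1 = 0.6000; mean within-Ope = 1.45/3 = 0.4833.
Geometric mean = √(0.6000 × 0.4833) = 0.5385.
HTMT = 0.2283 / 0.5385 = 0.424.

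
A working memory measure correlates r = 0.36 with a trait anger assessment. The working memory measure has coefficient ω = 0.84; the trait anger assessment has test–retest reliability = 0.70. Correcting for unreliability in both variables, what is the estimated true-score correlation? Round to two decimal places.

0.47

r_true = r_obs / √(r_xx · r_yy) = 0.36 / √(0.84 × 0.70) = 0.36 / √0.5880 = 0.36 / 0.7668 ≈ 0.47.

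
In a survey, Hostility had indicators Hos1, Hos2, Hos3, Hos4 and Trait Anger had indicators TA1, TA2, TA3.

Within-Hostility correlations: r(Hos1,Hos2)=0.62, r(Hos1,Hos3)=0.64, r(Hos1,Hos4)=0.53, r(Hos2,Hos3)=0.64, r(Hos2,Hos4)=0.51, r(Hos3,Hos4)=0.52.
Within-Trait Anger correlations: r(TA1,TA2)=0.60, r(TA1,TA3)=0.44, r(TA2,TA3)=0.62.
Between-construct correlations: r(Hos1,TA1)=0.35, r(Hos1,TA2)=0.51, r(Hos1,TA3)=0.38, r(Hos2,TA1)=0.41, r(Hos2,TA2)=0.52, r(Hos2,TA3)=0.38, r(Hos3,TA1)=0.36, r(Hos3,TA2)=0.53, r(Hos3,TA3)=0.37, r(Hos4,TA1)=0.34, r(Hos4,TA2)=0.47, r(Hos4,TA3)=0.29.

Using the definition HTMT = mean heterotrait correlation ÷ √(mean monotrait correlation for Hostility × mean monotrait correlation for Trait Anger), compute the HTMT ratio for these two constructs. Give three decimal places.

0.724

Mean between = 4.91/12 = 0.4092.
Mean within-Hos = 3.46/6 = 0.5767; mean within-TA = 1.66/3 = 0.5533.
Geometric mean = √(0.5767 × 0.5533) = 0.5649.
HTMT = 0.4092 / 0.5649 = 0.724.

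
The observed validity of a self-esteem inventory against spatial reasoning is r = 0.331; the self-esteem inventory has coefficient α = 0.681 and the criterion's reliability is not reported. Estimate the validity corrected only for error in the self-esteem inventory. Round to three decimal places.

Single correction: r_c = r_obs / √r_xx = 0.331 / √0.681 = 0.331 / 0.8252 ≈ 0.401.

0.401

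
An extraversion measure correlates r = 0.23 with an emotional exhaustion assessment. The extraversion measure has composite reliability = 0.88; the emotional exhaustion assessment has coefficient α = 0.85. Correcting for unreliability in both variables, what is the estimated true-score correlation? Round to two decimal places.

r_true = r_obs / √(r_xx · r_yy) = 0.23 / √(0.88 × 0.85) = 0.23 / √0.7480 = 0.23 / 0.8649 ≈ 0.27.

0.27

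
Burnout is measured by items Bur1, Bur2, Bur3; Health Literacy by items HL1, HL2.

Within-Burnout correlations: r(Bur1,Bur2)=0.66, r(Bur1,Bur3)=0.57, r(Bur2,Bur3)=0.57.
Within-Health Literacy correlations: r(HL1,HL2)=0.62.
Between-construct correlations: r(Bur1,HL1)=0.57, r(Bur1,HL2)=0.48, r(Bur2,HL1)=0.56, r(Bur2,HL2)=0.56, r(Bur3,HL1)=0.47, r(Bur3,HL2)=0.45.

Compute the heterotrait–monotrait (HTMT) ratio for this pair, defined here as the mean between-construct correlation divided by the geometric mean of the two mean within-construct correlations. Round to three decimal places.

Mean heterotrait r = 3.09/6 = 0.5150.
Mean within-Bur = 1.80/3 = 0.6000; mean within-HL = 0.62/1 = 0.6200.
Geometric mean = √(0.6000 × 0.6200) = 0.6099.
HTMT = 0.5150 / 0.6099 = 0.844.

0.844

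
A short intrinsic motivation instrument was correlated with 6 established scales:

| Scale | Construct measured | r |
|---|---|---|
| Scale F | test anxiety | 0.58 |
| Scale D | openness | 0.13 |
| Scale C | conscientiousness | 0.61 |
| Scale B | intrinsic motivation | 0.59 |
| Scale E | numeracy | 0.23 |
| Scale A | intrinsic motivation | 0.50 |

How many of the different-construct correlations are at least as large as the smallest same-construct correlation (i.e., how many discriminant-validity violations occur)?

2

Convergent (same construct = intrinsic motivation): Scale B, Scale A.
Smallest convergent = 0.50. Discriminant values: 0.58, 0.13, 0.61, 0.23; count ≥ 0.50 → 2.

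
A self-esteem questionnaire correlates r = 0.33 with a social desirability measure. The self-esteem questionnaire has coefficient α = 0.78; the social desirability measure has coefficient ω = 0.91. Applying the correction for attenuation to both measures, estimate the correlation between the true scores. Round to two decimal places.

r_true = r_obs / √(r_xx · r_yy) = 0.33 / √(0.78 × 0.91) = 0.33 / √0.7098 = 0.33 / 0.8425 ≈ 0.39.

0.39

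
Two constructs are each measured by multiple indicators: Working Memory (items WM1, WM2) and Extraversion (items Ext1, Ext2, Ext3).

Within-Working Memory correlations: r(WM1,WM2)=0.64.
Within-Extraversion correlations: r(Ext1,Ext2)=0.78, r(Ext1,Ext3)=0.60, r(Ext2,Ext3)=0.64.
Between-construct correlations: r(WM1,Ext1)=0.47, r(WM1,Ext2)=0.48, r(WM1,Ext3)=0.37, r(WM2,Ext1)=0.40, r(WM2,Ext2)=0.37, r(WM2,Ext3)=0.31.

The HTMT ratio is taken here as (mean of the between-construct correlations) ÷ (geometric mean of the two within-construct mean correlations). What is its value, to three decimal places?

0.609

Between-construct mean = 2.40/6 = 0.4000.
Mean within-WM = 0.64/1 = 0.6400; mean within-Ext = 2.02/3 = 0.6733.
Geometric mean = √(0.6400 × 0.6733) = 0.6564.
HTMT = 0.4000 / 0.6564 = 0.609.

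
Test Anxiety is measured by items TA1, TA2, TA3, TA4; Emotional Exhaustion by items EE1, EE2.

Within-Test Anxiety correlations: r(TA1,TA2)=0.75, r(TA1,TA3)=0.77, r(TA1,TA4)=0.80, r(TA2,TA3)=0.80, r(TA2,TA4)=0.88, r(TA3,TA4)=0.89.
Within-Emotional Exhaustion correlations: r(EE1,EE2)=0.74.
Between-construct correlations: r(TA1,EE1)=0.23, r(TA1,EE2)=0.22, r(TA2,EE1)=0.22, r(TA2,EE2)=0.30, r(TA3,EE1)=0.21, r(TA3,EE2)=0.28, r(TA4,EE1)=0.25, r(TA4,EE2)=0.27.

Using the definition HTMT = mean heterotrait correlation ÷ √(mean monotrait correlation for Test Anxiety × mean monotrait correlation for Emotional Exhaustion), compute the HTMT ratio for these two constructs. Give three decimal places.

Mean between = 1.98/8 = 0.2475.
Mean within-TA = 4.89/6 = 0.8150; mean within-EE = 0.74/1 = 0.7400.
Geometric mean = √(0.8150 × 0.7400) = 0.7766.
HTMT = 0.2475 / 0.7766 = 0.319.

0.319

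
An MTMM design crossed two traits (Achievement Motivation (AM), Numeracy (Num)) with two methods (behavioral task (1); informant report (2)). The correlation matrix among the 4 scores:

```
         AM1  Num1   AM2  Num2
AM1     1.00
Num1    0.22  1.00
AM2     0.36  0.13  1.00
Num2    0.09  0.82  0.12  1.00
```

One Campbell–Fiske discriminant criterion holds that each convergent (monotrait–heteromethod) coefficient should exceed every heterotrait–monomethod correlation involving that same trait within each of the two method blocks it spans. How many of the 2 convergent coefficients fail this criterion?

0

Convergent coefficients and their comparison sets:
AM (methods 1·2): 0.36 vs {0.22, 0.12} → pass.
Num (methods 1·2): 0.82 vs {0.22, 0.12} → pass.
0 of 2 fail.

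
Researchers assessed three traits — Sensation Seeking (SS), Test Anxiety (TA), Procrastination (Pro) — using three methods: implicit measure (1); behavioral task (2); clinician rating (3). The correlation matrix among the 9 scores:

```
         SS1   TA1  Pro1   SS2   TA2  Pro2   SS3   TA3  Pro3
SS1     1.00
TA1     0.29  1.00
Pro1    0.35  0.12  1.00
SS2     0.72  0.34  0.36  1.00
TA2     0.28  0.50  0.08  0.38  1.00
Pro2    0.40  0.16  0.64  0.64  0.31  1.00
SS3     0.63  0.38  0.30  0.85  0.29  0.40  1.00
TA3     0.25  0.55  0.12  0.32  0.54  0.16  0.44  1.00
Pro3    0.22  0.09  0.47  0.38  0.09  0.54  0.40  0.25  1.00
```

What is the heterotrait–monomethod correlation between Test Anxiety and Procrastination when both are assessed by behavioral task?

0.31

Different traits, same method: r(TA2, Pro2) = 0.31.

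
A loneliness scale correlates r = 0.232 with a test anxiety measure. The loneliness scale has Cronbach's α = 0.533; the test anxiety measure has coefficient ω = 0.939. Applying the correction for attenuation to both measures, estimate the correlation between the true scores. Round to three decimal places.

0.328

r_true = r_obs / √(r_xx · r_yy) = 0.232 / √(0.533 × 0.939) = 0.232 / √0.500487 = 0.232 / 0.7075 ≈ 0.328.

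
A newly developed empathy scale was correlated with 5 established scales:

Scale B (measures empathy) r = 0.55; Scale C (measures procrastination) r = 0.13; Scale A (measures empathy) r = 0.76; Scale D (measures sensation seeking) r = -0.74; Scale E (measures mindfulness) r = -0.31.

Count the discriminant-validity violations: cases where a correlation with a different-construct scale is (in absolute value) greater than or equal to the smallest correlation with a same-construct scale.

Convergent (same construct = empathy): Scale B, Scale A.
Smallest convergent = 0.55. Discriminant |r|: 0.13, 0.74, 0.31; count ≥ 0.55 → 1.

1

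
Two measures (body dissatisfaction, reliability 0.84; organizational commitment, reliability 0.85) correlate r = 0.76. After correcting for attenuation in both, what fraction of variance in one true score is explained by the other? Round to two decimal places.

Disattenuated r = 0.76 / √(0.84 × 0.85) = 0.76 / 0.8450 = 0.8994.
Shared true-score variance = 0.8994² = 0.8089 ≈ 0.81.

0.81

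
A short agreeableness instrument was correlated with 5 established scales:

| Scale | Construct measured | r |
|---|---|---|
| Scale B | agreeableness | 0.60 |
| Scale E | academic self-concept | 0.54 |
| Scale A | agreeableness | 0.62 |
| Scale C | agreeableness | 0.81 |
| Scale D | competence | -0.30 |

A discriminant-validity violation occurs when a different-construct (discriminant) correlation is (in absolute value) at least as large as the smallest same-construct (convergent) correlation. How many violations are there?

0

Convergent (same construct = agreeableness): Scale B, Scale A, Scale C.
Smallest convergent = 0.60. Discriminant |r|: 0.54, 0.30; count ≥ 0.60 → 0.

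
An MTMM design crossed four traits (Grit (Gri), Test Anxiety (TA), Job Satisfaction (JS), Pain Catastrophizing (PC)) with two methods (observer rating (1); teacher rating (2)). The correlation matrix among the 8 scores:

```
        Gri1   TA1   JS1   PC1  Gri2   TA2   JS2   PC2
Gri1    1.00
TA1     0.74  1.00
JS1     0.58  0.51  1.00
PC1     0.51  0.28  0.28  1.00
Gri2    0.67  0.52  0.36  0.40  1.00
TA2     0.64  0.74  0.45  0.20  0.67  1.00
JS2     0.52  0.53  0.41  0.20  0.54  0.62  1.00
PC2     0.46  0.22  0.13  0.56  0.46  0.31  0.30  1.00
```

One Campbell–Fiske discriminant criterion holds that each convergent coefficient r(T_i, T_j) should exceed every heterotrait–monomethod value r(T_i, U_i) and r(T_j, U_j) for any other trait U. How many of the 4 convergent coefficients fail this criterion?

3

Checking each validity diagonal entry against its comparison values:
Gri (methods 1·2): 0.67 vs {0.74, 0.67, 0.58, 0.54, 0.51, 0.46} → fail.
TA (methods 1·2): 0.74 vs {0.74, 0.67, 0.51, 0.62, 0.28, 0.31} → fail.
JS (methods 1·2): 0.41 vs {0.58, 0.54, 0.51, 0.62, 0.28, 0.30} → fail.
PC (methods 1·2): 0.56 vs {0.51, 0.46, 0.28, 0.31, 0.28, 0.30} → pass.
3 of 4 fail.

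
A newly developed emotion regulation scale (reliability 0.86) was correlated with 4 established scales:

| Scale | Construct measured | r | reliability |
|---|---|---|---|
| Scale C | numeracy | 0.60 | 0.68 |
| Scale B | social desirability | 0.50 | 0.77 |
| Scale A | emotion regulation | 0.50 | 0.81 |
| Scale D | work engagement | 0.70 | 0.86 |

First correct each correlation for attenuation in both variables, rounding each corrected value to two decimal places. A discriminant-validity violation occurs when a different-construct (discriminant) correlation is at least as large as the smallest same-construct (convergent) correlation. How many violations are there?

3

Disattenuated r (r / √(r_scale · r_new)):
  Scale C (disc): 0.60 / √(0.68·0.86) = 0.78
  Scale B (disc): 0.50 / √(0.77·0.86) = 0.61
  Scale A (conv): 0.50 / √(0.81·0.86) = 0.60
  Scale D (disc): 0.70 / √(0.86·0.86) = 0.81
Smallest convergent = 0.60. Discriminant values: 0.78, 0.61, 0.81; count ≥ 0.60 → 3.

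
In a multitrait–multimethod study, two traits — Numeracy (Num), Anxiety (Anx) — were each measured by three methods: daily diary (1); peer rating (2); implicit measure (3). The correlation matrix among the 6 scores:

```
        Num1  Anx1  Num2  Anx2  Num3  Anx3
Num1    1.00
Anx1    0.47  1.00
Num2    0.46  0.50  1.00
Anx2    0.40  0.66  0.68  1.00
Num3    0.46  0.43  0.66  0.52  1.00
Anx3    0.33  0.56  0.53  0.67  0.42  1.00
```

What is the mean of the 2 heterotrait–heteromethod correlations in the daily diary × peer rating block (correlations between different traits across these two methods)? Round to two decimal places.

HTHM values (method 1 × method 2): 0.40, 0.50; mean = 0.90/2 = 0.45.

0.45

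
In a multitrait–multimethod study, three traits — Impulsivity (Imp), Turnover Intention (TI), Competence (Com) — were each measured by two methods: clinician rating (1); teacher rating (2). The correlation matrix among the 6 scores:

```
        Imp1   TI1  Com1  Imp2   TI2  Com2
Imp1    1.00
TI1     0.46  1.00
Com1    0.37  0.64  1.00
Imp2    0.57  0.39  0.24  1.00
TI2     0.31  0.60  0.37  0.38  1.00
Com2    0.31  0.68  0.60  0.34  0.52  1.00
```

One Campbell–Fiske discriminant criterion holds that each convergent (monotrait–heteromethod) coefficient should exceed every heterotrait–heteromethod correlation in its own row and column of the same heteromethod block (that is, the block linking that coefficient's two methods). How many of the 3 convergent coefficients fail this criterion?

Each convergent coefficient versus the relevant comparison correlations:
Imp (methods 1·2): 0.57 vs {0.31, 0.39, 0.31, 0.24} → pass.
TI (methods 1·2): 0.60 vs {0.39, 0.31, 0.68, 0.37} → fail.
Com (methods 1·2): 0.60 vs {0.24, 0.31, 0.37, 0.68} → fail.
2 of 3 fail.

2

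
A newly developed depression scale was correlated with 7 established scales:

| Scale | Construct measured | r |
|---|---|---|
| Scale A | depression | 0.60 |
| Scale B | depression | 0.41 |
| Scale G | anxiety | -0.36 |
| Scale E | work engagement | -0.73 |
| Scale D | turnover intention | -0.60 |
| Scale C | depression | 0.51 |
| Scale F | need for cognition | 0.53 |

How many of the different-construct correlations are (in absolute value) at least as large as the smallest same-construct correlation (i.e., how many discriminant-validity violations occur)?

3

Convergent (same construct = depression): Scale A, Scale B, Scale C.
Smallest convergent = 0.41. Discriminant |r|: 0.36, 0.73, 0.60, 0.53; count ≥ 0.41 → 3.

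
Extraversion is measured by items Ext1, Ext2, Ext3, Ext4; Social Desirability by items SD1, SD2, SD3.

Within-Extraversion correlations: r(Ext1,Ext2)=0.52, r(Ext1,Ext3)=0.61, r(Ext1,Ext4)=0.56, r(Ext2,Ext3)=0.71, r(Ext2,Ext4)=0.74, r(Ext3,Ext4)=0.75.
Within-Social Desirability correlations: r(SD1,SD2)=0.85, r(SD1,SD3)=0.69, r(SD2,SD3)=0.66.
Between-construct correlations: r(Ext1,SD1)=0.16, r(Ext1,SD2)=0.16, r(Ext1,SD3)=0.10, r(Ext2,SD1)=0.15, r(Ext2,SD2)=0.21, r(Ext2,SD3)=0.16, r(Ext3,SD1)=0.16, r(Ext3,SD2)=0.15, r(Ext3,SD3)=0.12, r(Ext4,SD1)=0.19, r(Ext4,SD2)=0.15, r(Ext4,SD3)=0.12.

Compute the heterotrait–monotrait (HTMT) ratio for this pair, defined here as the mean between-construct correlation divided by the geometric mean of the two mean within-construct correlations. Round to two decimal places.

0.22

Between-construct mean = 1.83/12 = 0.1525.
Mean within-Ext = 3.89/6 = 0.6483; mean within-SD = 2.20/3 = 0.7333.
Geometric mean = √(0.6483 × 0.7333) = 0.6895.
HTMT = 0.1525 / 0.6895 = 0.22.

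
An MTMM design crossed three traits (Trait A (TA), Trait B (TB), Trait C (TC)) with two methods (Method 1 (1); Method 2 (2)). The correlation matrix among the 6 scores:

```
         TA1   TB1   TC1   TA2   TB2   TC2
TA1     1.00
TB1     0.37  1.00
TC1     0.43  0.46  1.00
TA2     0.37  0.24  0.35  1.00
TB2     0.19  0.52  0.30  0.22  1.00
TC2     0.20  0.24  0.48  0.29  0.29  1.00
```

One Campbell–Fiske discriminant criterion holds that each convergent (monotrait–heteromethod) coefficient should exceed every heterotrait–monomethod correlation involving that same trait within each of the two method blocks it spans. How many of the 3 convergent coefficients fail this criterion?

Convergent coefficients and their comparison sets:
TA (methods 1·2): 0.37 vs {0.37, 0.22, 0.43, 0.29} → fail.
TB (methods 1·2): 0.52 vs {0.37, 0.22, 0.46, 0.29} → pass.
TC (methods 1·2): 0.48 vs {0.43, 0.29, 0.46, 0.29} → pass.
1 of 3 fail.

1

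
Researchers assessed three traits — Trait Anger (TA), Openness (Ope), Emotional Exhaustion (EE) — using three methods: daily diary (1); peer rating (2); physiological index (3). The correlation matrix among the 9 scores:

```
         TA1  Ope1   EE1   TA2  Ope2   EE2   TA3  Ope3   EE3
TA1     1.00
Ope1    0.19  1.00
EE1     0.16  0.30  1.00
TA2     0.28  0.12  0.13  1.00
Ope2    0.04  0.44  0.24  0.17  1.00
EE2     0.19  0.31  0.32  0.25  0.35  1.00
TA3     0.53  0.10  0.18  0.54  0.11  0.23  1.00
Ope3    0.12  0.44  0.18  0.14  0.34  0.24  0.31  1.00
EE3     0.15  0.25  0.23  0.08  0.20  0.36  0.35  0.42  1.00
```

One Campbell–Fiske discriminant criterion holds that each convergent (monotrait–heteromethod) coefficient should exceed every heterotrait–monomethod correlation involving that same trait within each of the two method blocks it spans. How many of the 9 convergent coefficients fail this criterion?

4

Checking each validity diagonal entry against its comparison values:
TA (methods 1·2): 0.28 vs {0.19, 0.17, 0.16, 0.25} → pass.
TA (methods 1·3): 0.53 vs {0.19, 0.31, 0.16, 0.35} → pass.
TA (methods 2·3): 0.54 vs {0.17, 0.31, 0.25, 0.35} → pass.
Ope (methods 1·2): 0.44 vs {0.19, 0.17, 0.30, 0.35} → pass.
Ope (methods 1·3): 0.44 vs {0.19, 0.31, 0.30, 0.42} → pass.
Ope (methods 2·3): 0.34 vs {0.17, 0.31, 0.35, 0.42} → fail.
EE (methods 1·2): 0.32 vs {0.16, 0.25, 0.30, 0.35} → fail.
EE (methods 1·3): 0.23 vs {0.16, 0.35, 0.30, 0.42} → fail.
EE (methods 2·3): 0.36 vs {0.25, 0.35, 0.35, 0.42} → fail.
4 of 9 fail.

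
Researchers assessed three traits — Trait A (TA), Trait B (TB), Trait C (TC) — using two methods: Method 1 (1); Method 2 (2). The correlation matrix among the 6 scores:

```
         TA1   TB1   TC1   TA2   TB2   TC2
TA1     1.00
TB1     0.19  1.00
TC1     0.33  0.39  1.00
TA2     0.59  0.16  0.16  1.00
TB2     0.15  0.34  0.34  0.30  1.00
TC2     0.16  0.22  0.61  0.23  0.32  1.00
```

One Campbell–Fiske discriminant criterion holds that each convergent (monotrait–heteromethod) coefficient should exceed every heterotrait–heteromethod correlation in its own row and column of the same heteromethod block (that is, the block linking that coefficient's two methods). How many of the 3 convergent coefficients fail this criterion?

1

Convergent coefficients and their comparison sets:
TA (methods 1·2): 0.59 vs {0.15, 0.16, 0.16, 0.16} → pass.
TB (methods 1·2): 0.34 vs {0.16, 0.15, 0.22, 0.34} → fail.
TC (methods 1·2): 0.61 vs {0.16, 0.16, 0.34, 0.22} → pass.
1 of 3 fail.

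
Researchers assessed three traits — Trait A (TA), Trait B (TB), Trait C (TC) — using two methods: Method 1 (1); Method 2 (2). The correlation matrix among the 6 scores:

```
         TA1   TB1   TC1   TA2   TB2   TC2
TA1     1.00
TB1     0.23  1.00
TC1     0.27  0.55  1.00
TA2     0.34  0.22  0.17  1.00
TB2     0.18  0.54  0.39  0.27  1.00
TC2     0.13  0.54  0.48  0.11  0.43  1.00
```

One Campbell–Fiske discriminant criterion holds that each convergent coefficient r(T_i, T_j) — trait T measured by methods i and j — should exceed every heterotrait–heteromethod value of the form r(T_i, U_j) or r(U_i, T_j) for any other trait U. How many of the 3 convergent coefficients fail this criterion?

Checking each validity diagonal entry against its comparison values:
TA (methods 1·2): 0.34 vs {0.18, 0.22, 0.13, 0.17} → pass.
TB (methods 1·2): 0.54 vs {0.22, 0.18, 0.54, 0.39} → fail.
TC (methods 1·2): 0.48 vs {0.17, 0.13, 0.39, 0.54} → fail.
2 of 3 fail.

2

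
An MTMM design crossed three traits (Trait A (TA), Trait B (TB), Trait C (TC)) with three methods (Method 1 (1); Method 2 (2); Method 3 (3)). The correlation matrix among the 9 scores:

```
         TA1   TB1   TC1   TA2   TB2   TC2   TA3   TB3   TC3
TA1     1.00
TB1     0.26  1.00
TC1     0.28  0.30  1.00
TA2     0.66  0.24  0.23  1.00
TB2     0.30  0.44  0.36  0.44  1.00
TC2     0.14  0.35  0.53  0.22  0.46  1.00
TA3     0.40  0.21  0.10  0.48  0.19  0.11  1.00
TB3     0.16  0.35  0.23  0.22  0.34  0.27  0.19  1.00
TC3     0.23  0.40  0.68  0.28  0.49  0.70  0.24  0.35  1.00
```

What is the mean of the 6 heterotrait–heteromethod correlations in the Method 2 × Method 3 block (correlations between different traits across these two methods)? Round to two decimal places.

HTHM values (method 2 × method 3): 0.22, 0.28, 0.19, 0.49, 0.11, 0.27; mean = 1.56/6 = 0.26.

0.26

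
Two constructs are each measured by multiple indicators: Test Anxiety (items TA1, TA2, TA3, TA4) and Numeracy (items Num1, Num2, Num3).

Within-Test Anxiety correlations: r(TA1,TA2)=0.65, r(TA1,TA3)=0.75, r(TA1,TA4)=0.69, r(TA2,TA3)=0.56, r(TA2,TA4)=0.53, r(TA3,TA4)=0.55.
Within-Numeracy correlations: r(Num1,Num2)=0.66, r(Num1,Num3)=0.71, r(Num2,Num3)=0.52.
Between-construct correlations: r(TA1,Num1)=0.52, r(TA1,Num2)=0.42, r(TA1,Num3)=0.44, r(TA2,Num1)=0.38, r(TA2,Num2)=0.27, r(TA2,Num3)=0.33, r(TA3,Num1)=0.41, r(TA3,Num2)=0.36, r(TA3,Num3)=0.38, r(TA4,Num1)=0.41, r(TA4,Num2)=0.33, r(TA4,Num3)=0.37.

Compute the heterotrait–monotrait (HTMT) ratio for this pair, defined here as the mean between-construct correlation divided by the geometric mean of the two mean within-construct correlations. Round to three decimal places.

0.615

Between-construct mean = 4.62/12 = 0.3850.
Mean within-TA = 3.73/6 = 0.6217; mean within-Num = 1.89/3 = 0.6300.
Geometric mean = √(0.6217 × 0.6300) = 0.6258.
HTMT = 0.3850 / 0.6258 = 0.615.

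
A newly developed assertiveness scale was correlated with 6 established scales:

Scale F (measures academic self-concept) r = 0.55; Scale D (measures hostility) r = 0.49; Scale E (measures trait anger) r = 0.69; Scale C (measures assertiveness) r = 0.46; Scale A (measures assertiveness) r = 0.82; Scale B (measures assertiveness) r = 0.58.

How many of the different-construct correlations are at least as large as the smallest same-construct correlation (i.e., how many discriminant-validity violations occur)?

3

Convergent (same construct = assertiveness): Scale C, Scale A, Scale B.
Smallest convergent = 0.46. Discriminant values: 0.55, 0.49, 0.69; count ≥ 0.46 → 3.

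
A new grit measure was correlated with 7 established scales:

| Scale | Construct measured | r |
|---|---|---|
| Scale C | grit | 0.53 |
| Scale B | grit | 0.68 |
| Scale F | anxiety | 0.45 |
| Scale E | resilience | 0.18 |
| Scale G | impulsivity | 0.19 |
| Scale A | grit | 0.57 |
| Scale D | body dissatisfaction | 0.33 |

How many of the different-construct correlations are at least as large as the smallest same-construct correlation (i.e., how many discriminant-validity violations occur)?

0

Convergent (same construct = grit): Scale C, Scale B, Scale A.
Smallest convergent = 0.53. Discriminant values: 0.45, 0.18, 0.19, 0.33; count ≥ 0.53 → 0.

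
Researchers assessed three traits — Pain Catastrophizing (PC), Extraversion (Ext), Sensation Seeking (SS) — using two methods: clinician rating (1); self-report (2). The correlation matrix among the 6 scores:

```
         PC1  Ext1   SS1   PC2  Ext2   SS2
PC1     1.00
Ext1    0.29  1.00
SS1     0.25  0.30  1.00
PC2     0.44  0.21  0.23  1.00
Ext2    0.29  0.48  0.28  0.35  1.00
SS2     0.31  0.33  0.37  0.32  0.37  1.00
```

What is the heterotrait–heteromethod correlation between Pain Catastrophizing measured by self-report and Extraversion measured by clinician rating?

0.21

Different traits and methods: r(PC2, Ext1) = 0.21.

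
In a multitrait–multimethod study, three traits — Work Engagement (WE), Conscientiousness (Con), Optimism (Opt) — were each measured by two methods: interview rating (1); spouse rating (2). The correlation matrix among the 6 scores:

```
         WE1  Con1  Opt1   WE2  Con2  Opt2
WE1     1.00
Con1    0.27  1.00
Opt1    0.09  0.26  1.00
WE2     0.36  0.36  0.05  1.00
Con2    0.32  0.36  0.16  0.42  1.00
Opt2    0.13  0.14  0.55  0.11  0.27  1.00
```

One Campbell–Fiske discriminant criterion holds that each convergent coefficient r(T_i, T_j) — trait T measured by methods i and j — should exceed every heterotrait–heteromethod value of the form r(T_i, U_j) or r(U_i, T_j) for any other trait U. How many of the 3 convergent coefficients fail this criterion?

Checking each validity diagonal entry against its comparison values:
WE (methods 1·2): 0.36 vs {0.32, 0.36, 0.13, 0.05} → fail.
Con (methods 1·2): 0.36 vs {0.36, 0.32, 0.14, 0.16} → fail.
Opt (methods 1·2): 0.55 vs {0.05, 0.13, 0.16, 0.14} → pass.
2 of 3 fail.

2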